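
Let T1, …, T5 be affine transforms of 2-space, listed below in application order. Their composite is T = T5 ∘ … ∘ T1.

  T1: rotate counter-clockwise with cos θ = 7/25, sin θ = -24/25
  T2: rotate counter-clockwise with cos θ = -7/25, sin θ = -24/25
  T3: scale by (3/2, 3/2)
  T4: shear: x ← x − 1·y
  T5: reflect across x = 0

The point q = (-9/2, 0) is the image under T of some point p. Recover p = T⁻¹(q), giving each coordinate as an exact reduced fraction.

T1 = [7/25 24/25 0; -24/25 7/25 0; 0 0 1]
T2·T1 = [-1 0 0; 0 -1 0; 0 0 1]
T3·…·T1 = [-3/2 0 0; 0 -3/2 0; 0 0 1]
T4·…·T1 = [-3/2 3/2 0; 0 -3/2 0; 0 0 1]
T5·…·T1 = [3/2 -3/2 0; 0 -3/2 0; 0 0 1]
det M = -9/4; M⁻¹ = [2/3 -2/3 0; 0 -2/3 0; 0 0 1]
M⁻¹ · (-9/2, 0)ᵀ = (-3, 0)ᵀ

p = (-3, 0)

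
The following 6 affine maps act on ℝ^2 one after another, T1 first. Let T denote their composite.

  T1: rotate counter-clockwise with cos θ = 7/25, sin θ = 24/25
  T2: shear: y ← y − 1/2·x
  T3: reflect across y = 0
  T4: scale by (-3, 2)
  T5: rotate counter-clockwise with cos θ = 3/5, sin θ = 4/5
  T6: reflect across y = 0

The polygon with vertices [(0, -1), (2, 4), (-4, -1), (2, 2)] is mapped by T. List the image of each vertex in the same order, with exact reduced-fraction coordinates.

T1 rotate counter-clockwise with cos θ = 7/25, sin θ = 24/25: (0, -1) → (24/25, -7/25); (2, 4) → (-82/25, 76/25); (-4, -1) → (-4/25, -103/25); (2, 2) → (-34/25, 62/25)
T2 shear: y ← y − 1/2·x: (24/25, -7/25) → (24/25, -19/25); (-82/25, 76/25) → (-82/25, 117/25); (-4/25, -103/25) → (-4/25, -101/25); (-34/25, 62/25) → (-34/25, 79/25)
T3 reflect across y = 0: (24/25, -19/25) → (24/25, 19/25); (-82/25, 117/25) → (-82/25, -117/25); (-4/25, -101/25) → (-4/25, 101/25); (-34/25, 79/25) → (-34/25, -79/25)
T4 scale by (-3, 2): (24/25, 19/25) → (-72/25, 38/25); (-82/25, -117/25) → (246/25, -234/25); (-4/25, 101/25) → (12/25, 202/25); (-34/25, -79/25) → (102/25, -158/25)
T5 rotate counter-clockwise with cos θ = 3/5, sin θ = 4/5: (-72/25, 38/25) → (-368/125, -174/125); (246/25, -234/25) → (1674/125, 282/125); (12/25, 202/25) → (-772/125, 654/125); (102/25, -158/25) → (938/125, -66/125)
T6 reflect across y = 0: (-368/125, -174/125) → (-368/125, 174/125); (1674/125, 282/125) → (1674/125, -282/125); (-772/125, 654/125) → (-772/125, -654/125); (938/125, -66/125) → (938/125, 66/125)

image vertices: (-368/125, 174/125), (1674/125, -282/125), (-772/125, -654/125), (938/125, 66/125)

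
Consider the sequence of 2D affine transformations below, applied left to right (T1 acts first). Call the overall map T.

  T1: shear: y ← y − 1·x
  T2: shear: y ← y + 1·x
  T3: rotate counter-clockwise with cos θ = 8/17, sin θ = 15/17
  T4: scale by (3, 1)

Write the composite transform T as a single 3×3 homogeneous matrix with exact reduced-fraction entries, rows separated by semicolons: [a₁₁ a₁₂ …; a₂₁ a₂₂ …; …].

T = [24/17 -45/17 0; 15/17 8/17 0; 0 0 1]

T1 = [1 0 0; -1 1 0; 0 0 1]
T2·T1 = [1 0 0; 0 1 0; 0 0 1]
T3·…·T1 = [8/17 -15/17 0; 15/17 8/17 0; 0 0 1]
T4·…·T1 = [24/17 -45/17 0; 15/17 8/17 0; 0 0 1]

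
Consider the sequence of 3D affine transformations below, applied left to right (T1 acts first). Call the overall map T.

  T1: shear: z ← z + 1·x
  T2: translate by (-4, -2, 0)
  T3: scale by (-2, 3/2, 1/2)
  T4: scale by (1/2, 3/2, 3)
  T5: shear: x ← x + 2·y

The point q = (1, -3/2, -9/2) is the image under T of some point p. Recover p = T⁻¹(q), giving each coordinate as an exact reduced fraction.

T1 = [1 0 0 0; 0 1 0 0; 1 0 1 0; 0 0 0 1]
T2·T1 = [1 0 0 -4; 0 1 0 -2; 1 0 1 0; 0 0 0 1]
T3·…·T1 = [-2 0 0 8; 0 3/2 0 -3; 1/2 0 1/2 0; 0 0 0 1]
T4·…·T1 = [-1 0 0 4; 0 9/4 0 -9/2; 3/2 0 3/2 0; 0 0 0 1]
T5·…·T1 = [-1 9/2 0 -5; 0 9/4 0 -9/2; 3/2 0 3/2 0; 0 0 0 1]
det M = -27/8; M⁻¹ = [-1 2 0 4; 0 4/9 0 2; 1 -2 2/3 -4; 0 0 0 1]
M⁻¹ · (1, -3/2, -9/2)ᵀ = (0, 4/3, -3)ᵀ

p = (0, 4/3, -3)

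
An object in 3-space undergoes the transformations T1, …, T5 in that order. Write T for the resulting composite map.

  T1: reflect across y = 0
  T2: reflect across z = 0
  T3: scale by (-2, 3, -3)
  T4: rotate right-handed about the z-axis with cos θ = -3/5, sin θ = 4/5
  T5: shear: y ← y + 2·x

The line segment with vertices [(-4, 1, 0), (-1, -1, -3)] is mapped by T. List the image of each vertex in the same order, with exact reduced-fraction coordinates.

image vertices: (-12/5, 17/5, 0), (-18/5, -37/5, -9)

T1 reflect across y = 0: (-4, 1, 0) → (-4, -1, 0); (-1, -1, -3) → (-1, 1, -3)
T2 reflect across z = 0: (-4, -1, 0) → (-4, -1, 0); (-1, 1, -3) → (-1, 1, 3)
T3 scale by (-2, 3, -3): (-4, -1, 0) → (8, -3, 0); (-1, 1, 3) → (2, 3, -9)
T4 rotate right-handed about the z-axis with cos θ = -3/5, sin θ = 4/5: (8, -3, 0) → (-12/5, 41/5, 0); (2, 3, -9) → (-18/5, -1/5, -9)
T5 shear: y ← y + 2·x: (-12/5, 41/5, 0) → (-12/5, 17/5, 0); (-18/5, -1/5, -9) → (-18/5, -37/5, -9)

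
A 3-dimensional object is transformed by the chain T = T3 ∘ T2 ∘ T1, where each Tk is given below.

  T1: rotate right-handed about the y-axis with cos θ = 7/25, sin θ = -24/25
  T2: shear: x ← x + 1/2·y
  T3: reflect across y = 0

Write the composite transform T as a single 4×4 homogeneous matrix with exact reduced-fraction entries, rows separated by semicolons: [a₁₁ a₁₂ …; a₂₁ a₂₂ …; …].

T1 = [7/25 0 -24/25 0; 0 1 0 0; 24/25 0 7/25 0; 0 0 0 1]
T2·T1 = [7/25 1/2 -24/25 0; 0 1 0 0; 24/25 0 7/25 0; 0 0 0 1]
T3·…·T1 = [7/25 1/2 -24/25 0; 0 -1 0 0; 24/25 0 7/25 0; 0 0 0 1]

T = [7/25 1/2 -24/25 0; 0 -1 0 0; 24/25 0 7/25 0; 0 0 0 1]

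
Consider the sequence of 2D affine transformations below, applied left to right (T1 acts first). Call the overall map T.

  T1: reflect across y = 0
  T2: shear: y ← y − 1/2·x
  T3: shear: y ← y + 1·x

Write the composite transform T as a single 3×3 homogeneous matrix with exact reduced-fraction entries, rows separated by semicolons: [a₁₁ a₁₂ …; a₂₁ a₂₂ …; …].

T = [1 0 0; 1/2 -1 0; 0 0 1]

T1 = [1 0 0; 0 -1 0; 0 0 1]
T2·T1 = [1 0 0; -1/2 -1 0; 0 0 1]
T3·…·T1 = [1 0 0; 1/2 -1 0; 0 0 1]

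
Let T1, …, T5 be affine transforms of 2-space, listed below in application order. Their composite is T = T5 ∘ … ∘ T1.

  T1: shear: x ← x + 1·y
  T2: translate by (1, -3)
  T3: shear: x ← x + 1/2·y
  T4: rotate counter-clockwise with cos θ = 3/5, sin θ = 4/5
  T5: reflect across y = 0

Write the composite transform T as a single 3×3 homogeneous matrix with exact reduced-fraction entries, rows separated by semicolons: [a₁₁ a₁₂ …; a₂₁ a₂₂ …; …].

T = [3/5 1/10 21/10; -4/5 -9/5 11/5; 0 0 1]

T1 = [1 1 0; 0 1 0; 0 0 1]
T2·T1 = [1 1 1; 0 1 -3; 0 0 1]
T3·…·T1 = [1 3/2 -1/2; 0 1 -3; 0 0 1]
T4·…·T1 = [3/5 1/10 21/10; 4/5 9/5 -11/5; 0 0 1]
T5·…·T1 = [3/5 1/10 21/10; -4/5 -9/5 11/5; 0 0 1]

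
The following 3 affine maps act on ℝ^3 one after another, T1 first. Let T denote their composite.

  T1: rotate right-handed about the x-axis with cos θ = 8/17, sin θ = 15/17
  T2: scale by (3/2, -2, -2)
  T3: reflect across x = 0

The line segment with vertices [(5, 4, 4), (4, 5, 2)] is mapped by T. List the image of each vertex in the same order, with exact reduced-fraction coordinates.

image vertices: (-15/2, 56/17, -184/17), (-6, -20/17, -182/17)

T1 rotate right-handed about the x-axis with cos θ = 8/17, sin θ = 15/17: (5, 4, 4) → (5, -28/17, 92/17); (4, 5, 2) → (4, 10/17, 91/17)
T2 scale by (3/2, -2, -2): (5, -28/17, 92/17) → (15/2, 56/17, -184/17); (4, 10/17, 91/17) → (6, -20/17, -182/17)
T3 reflect across x = 0: (15/2, 56/17, -184/17) → (-15/2, 56/17, -184/17); (6, -20/17, -182/17) → (-6, -20/17, -182/17)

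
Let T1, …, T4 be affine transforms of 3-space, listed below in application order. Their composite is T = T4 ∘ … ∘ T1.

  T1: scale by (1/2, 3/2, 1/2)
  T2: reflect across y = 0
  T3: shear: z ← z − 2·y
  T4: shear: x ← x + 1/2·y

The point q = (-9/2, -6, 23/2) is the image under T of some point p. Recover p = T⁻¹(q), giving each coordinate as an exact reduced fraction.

p = (-3, 4, -1)

T1 = [1/2 0 0 0; 0 3/2 0 0; 0 0 1/2 0; 0 0 0 1]
T2·T1 = [1/2 0 0 0; 0 -3/2 0 0; 0 0 1/2 0; 0 0 0 1]
T3·…·T1 = [1/2 0 0 0; 0 -3/2 0 0; 0 3 1/2 0; 0 0 0 1]
T4·…·T1 = [1/2 -3/4 0 0; 0 -3/2 0 0; 0 3 1/2 0; 0 0 0 1]
det M = -3/8; M⁻¹ = [2 -1 0 0; 0 -2/3 0 0; 0 4 2 0; 0 0 0 1]
M⁻¹ · (-9/2, -6, 23/2)ᵀ = (-3, 4, -1)ᵀ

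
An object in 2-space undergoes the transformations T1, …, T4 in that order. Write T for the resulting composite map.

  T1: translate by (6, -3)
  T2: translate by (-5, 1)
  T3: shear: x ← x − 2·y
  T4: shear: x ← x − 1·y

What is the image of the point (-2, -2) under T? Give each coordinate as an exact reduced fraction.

T1 translate by (6, -3): (-2, -2) → (4, -5)
T2 translate by (-5, 1): (4, -5) → (-1, -4)
T3 shear: x ← x − 2·y: (-1, -4) → (7, -4)
T4 shear: x ← x − 1·y: (7, -4) → (11, -4)

T(p) = (11, -4)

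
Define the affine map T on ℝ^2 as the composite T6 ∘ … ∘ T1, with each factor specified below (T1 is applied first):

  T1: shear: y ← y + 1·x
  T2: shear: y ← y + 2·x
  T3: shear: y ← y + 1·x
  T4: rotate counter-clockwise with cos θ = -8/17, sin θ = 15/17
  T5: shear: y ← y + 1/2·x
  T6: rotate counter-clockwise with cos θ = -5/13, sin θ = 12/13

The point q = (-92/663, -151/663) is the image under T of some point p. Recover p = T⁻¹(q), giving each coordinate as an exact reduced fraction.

T1 = [1 0 0; 1 1 0; 0 0 1]
T2·T1 = [1 0 0; 3 1 0; 0 0 1]
T3·…·T1 = [1 0 0; 4 1 0; 0 0 1]
T4·…·T1 = [-4 -15/17 0; -1 -8/17 0; 0 0 1]
T5·…·T1 = [-4 -15/17 0; -3 -31/34 0; 0 0 1]
T6·…·T1 = [56/13 261/221 0; -33/13 -205/442 0; 0 0 1]
det M = 1; M⁻¹ = [-205/442 -261/221 0; 33/13 56/13 0; 0 0 1]
M⁻¹ · (-92/663, -151/663)ᵀ = (1/3, -4/3)ᵀ

p = (1/3, -4/3)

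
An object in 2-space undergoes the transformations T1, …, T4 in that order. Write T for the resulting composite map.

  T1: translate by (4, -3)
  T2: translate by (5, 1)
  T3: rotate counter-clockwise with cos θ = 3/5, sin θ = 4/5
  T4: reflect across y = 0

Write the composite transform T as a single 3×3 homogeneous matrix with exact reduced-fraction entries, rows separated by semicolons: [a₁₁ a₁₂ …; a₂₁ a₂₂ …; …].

T1 = [1 0 4; 0 1 -3; 0 0 1]
T2·T1 = [1 0 9; 0 1 -2; 0 0 1]
T3·…·T1 = [3/5 -4/5 7; 4/5 3/5 6; 0 0 1]
T4·…·T1 = [3/5 -4/5 7; -4/5 -3/5 -6; 0 0 1]

T = [3/5 -4/5 7; -4/5 -3/5 -6; 0 0 1]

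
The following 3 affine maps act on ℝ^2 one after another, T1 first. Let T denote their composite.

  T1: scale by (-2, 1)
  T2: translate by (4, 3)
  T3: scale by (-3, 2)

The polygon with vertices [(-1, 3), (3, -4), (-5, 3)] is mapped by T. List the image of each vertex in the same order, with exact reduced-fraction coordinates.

T1 scale by (-2, 1): (-1, 3) → (2, 3); (3, -4) → (-6, -4); (-5, 3) → (10, 3)
T2 translate by (4, 3): (2, 3) → (6, 6); (-6, -4) → (-2, -1); (10, 3) → (14, 6)
T3 scale by (-3, 2): (6, 6) → (-18, 12); (-2, -1) → (6, -2); (14, 6) → (-42, 12)

image vertices: (-18, 12), (6, -2), (-42, 12)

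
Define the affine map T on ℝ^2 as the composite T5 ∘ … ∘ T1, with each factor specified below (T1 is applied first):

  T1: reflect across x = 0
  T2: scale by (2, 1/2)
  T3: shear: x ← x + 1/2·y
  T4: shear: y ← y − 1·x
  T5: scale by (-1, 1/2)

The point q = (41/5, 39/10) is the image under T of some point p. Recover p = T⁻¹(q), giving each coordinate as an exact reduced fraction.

p = (4, -4/5)

T1 = [-1 0 0; 0 1 0; 0 0 1]
T2·T1 = [-2 0 0; 0 1/2 0; 0 0 1]
T3·…·T1 = [-2 1/4 0; 0 1/2 0; 0 0 1]
T4·…·T1 = [-2 1/4 0; 2 1/4 0; 0 0 1]
T5·…·T1 = [2 -1/4 0; 1 1/8 0; 0 0 1]
det M = 1/2; M⁻¹ = [1/4 1/2 0; -2 4 0; 0 0 1]
M⁻¹ · (41/5, 39/10)ᵀ = (4, -4/5)ᵀ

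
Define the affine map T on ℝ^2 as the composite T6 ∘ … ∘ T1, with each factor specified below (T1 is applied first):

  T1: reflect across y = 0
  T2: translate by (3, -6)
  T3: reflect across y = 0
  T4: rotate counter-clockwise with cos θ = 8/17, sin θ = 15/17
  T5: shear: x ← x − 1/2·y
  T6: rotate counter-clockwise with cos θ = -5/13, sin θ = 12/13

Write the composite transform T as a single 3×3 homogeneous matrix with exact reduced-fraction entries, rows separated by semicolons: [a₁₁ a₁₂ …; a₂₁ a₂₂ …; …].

T = [-365/442 -1/221 -1107/442; -69/221 -268/221 -1815/221; 0 0 1]

T1 = [1 0 0; 0 -1 0; 0 0 1]
T2·T1 = [1 0 3; 0 -1 -6; 0 0 1]
T3·…·T1 = [1 0 3; 0 1 6; 0 0 1]
T4·…·T1 = [8/17 -15/17 -66/17; 15/17 8/17 93/17; 0 0 1]
T5·…·T1 = [1/34 -19/17 -225/34; 15/17 8/17 93/17; 0 0 1]
T6·…·T1 = [-365/442 -1/221 -1107/442; -69/221 -268/221 -1815/221; 0 0 1]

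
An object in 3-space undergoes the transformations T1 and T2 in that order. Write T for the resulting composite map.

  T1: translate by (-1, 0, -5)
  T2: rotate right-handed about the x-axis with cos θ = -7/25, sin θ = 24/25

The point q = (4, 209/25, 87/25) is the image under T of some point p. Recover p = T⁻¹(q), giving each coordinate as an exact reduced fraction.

p = (5, 1, -4)

T1 = [1 0 0 -1; 0 1 0 0; 0 0 1 -5; 0 0 0 1]
T2·T1 = [1 0 0 -1; 0 -7/25 -24/25 24/5; 0 24/25 -7/25 7/5; 0 0 0 1]
det M = 1; M⁻¹ = [1 0 0 1; 0 -7/25 24/25 0; 0 -24/25 -7/25 5; 0 0 0 1]
M⁻¹ · (4, 209/25, 87/25)ᵀ = (5, 1, -4)ᵀ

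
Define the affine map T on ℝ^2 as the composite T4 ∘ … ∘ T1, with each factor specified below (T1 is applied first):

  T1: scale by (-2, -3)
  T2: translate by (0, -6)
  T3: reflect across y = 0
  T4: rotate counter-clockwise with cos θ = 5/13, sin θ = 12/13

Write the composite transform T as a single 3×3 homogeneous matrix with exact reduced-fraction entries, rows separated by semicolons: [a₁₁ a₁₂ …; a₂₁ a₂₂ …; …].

T1 = [-2 0 0; 0 -3 0; 0 0 1]
T2·T1 = [-2 0 0; 0 -3 -6; 0 0 1]
T3·…·T1 = [-2 0 0; 0 3 6; 0 0 1]
T4·…·T1 = [-10/13 -36/13 -72/13; -24/13 15/13 30/13; 0 0 1]

T = [-10/13 -36/13 -72/13; -24/13 15/13 30/13; 0 0 1]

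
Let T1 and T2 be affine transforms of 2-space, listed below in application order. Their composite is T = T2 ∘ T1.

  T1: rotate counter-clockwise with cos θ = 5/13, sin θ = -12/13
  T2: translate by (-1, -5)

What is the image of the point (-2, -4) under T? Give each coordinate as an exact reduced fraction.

T1 rotate counter-clockwise with cos θ = 5/13, sin θ = -12/13: (-2, -4) → (-58/13, 4/13)
T2 translate by (-1, -5): (-58/13, 4/13) → (-71/13, -61/13)

T(p) = (-71/13, -61/13)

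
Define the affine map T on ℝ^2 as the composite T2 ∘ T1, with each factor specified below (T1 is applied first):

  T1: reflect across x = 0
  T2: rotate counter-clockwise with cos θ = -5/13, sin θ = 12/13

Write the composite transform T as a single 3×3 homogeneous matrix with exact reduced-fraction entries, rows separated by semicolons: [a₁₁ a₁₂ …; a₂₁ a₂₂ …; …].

T = [5/13 -12/13 0; -12/13 -5/13 0; 0 0 1]

T1 = [-1 0 0; 0 1 0; 0 0 1]
T2·T1 = [5/13 -12/13 0; -12/13 -5/13 0; 0 0 1]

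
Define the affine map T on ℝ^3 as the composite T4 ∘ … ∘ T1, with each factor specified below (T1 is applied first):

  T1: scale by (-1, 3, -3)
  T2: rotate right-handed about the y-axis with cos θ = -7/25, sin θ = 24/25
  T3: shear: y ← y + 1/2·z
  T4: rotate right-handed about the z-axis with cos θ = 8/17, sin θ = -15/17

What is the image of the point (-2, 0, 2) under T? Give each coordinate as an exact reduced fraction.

T1 scale by (-1, 3, -3): (-2, 0, 2) → (2, 0, -6)
T2 rotate right-handed about the y-axis with cos θ = -7/25, sin θ = 24/25: (2, 0, -6) → (-158/25, 0, -6/25)
T3 shear: y ← y + 1/2·z: (-158/25, 0, -6/25) → (-158/25, -3/25, -6/25)
T4 rotate right-handed about the z-axis with cos θ = 8/17, sin θ = -15/17: (-158/25, -3/25, -6/25) → (-77/25, 138/25, -6/25)

T(p) = (-77/25, 138/25, -6/25)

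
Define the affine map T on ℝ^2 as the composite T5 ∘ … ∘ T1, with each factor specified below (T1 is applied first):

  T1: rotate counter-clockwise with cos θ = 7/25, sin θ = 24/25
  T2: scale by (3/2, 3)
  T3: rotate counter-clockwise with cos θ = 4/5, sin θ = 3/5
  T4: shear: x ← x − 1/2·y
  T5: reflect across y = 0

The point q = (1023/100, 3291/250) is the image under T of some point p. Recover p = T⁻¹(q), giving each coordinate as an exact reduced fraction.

T1 = [7/25 -24/25 0; 24/25 7/25 0; 0 0 1]
T2·T1 = [21/50 -36/25 0; 72/25 21/25 0; 0 0 1]
T3·…·T1 = [-174/125 -207/125 0; 639/250 -24/125 0; 0 0 1]
T4·…·T1 = [-267/100 -39/25 0; 639/250 -24/125 0; 0 0 1]
T5·…·T1 = [-267/100 -39/25 0; -639/250 24/125 0; 0 0 1]
det M = -9/2; M⁻¹ = [-16/375 -26/75 0; -71/125 89/150 0; 0 0 1]
M⁻¹ · (1023/100, 3291/250)ᵀ = (-5, 2)ᵀ

p = (-5, 2)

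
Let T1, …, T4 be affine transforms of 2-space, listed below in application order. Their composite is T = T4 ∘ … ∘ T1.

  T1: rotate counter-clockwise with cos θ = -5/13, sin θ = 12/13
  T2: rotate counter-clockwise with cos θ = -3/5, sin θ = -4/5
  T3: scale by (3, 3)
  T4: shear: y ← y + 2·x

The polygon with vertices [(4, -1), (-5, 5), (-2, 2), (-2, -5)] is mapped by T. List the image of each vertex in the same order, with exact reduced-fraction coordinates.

T1 rotate counter-clockwise with cos θ = -5/13, sin θ = 12/13: (4, -1) → (-8/13, 53/13); (-5, 5) → (-35/13, -85/13); (-2, 2) → (-14/13, -34/13); (-2, -5) → (70/13, 1/13)
T2 rotate counter-clockwise with cos θ = -3/5, sin θ = -4/5: (-8/13, 53/13) → (236/65, -127/65); (-35/13, -85/13) → (-47/13, 79/13); (-14/13, -34/13) → (-94/65, 158/65); (70/13, 1/13) → (-206/65, -283/65)
T3 scale by (3, 3): (236/65, -127/65) → (708/65, -381/65); (-47/13, 79/13) → (-141/13, 237/13); (-94/65, 158/65) → (-282/65, 474/65); (-206/65, -283/65) → (-618/65, -849/65)
T4 shear: y ← y + 2·x: (708/65, -381/65) → (708/65, 207/13); (-141/13, 237/13) → (-141/13, -45/13); (-282/65, 474/65) → (-282/65, -18/13); (-618/65, -849/65) → (-618/65, -417/13)

image vertices: (708/65, 207/13), (-141/13, -45/13), (-282/65, -18/13), (-618/65, -417/13)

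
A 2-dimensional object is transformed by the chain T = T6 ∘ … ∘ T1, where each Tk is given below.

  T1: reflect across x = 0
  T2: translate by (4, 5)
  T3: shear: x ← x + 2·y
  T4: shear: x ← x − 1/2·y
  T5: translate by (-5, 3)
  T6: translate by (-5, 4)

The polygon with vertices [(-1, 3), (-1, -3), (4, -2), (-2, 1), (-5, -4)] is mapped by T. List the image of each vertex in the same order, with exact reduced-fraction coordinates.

image vertices: (7, 15), (-2, 9), (-11/2, 10), (5, 13), (1/2, 8)

T1 reflect across x = 0: (-1, 3) → (1, 3); (-1, -3) → (1, -3); (4, -2) → (-4, -2); (-2, 1) → (2, 1); (-5, -4) → (5, -4)
T2 translate by (4, 5): (1, 3) → (5, 8); (1, -3) → (5, 2); (-4, -2) → (0, 3); (2, 1) → (6, 6); (5, -4) → (9, 1)
T3 shear: x ← x + 2·y: (5, 8) → (21, 8); (5, 2) → (9, 2); (0, 3) → (6, 3); (6, 6) → (18, 6); (9, 1) → (11, 1)
T4 shear: x ← x − 1/2·y: (21, 8) → (17, 8); (9, 2) → (8, 2); (6, 3) → (9/2, 3); (18, 6) → (15, 6); (11, 1) → (21/2, 1)
T5 translate by (-5, 3): (17, 8) → (12, 11); (8, 2) → (3, 5); (9/2, 3) → (-1/2, 6); (15, 6) → (10, 9); (21/2, 1) → (11/2, 4)
T6 translate by (-5, 4): (12, 11) → (7, 15); (3, 5) → (-2, 9); (-1/2, 6) → (-11/2, 10); (10, 9) → (5, 13); (11/2, 4) → (1/2, 8)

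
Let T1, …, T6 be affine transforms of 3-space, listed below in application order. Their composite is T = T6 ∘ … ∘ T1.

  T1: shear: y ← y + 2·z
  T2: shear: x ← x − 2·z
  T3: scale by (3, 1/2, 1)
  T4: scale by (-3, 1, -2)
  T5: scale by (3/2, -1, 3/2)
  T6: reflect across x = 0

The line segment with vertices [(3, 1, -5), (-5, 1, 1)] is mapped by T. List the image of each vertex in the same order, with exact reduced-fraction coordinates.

image vertices: (351/2, 9/2, 15), (-189/2, -3/2, -3)

T1 shear: y ← y + 2·z: (3, 1, -5) → (3, -9, -5); (-5, 1, 1) → (-5, 3, 1)
T2 shear: x ← x − 2·z: (3, -9, -5) → (13, -9, -5); (-5, 3, 1) → (-7, 3, 1)
T3 scale by (3, 1/2, 1): (13, -9, -5) → (39, -9/2, -5); (-7, 3, 1) → (-21, 3/2, 1)
T4 scale by (-3, 1, -2): (39, -9/2, -5) → (-117, -9/2, 10); (-21, 3/2, 1) → (63, 3/2, -2)
T5 scale by (3/2, -1, 3/2): (-117, -9/2, 10) → (-351/2, 9/2, 15); (63, 3/2, -2) → (189/2, -3/2, -3)
T6 reflect across x = 0: (-351/2, 9/2, 15) → (351/2, 9/2, 15); (189/2, -3/2, -3) → (-189/2, -3/2, -3)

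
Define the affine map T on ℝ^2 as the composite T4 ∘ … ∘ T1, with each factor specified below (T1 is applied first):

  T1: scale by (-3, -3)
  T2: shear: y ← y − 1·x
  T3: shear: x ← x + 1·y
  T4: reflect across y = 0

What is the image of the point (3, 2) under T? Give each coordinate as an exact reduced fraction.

T1 scale by (-3, -3): (3, 2) → (-9, -6)
T2 shear: y ← y − 1·x: (-9, -6) → (-9, 3)
T3 shear: x ← x + 1·y: (-9, 3) → (-6, 3)
T4 reflect across y = 0: (-6, 3) → (-6, -3)

T(p) = (-6, -3)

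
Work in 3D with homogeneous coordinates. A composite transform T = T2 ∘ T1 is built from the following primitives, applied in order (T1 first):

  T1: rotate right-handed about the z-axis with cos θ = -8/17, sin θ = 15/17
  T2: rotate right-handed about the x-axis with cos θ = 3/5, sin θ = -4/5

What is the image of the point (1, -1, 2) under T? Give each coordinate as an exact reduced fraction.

T1 rotate right-handed about the z-axis with cos θ = -8/17, sin θ = 15/17: (1, -1, 2) → (7/17, 23/17, 2)
T2 rotate right-handed about the x-axis with cos θ = 3/5, sin θ = -4/5: (7/17, 23/17, 2) → (7/17, 41/17, 2/17)

T(p) = (7/17, 41/17, 2/17)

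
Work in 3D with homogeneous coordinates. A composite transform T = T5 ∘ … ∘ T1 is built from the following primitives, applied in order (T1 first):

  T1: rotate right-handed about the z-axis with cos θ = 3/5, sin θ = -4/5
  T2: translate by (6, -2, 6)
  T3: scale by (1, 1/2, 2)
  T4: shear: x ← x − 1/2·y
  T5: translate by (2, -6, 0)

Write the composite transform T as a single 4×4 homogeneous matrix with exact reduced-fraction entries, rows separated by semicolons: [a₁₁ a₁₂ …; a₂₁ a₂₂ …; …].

T = [4/5 13/20 0 17/2; -2/5 3/10 0 -7; 0 0 2 12; 0 0 0 1]

T1 = [3/5 4/5 0 0; -4/5 3/5 0 0; 0 0 1 0; 0 0 0 1]
T2·T1 = [3/5 4/5 0 6; -4/5 3/5 0 -2; 0 0 1 6; 0 0 0 1]
T3·…·T1 = [3/5 4/5 0 6; -2/5 3/10 0 -1; 0 0 2 12; 0 0 0 1]
T4·…·T1 = [4/5 13/20 0 13/2; -2/5 3/10 0 -1; 0 0 2 12; 0 0 0 1]
T5·…·T1 = [4/5 13/20 0 17/2; -2/5 3/10 0 -7; 0 0 2 12; 0 0 0 1]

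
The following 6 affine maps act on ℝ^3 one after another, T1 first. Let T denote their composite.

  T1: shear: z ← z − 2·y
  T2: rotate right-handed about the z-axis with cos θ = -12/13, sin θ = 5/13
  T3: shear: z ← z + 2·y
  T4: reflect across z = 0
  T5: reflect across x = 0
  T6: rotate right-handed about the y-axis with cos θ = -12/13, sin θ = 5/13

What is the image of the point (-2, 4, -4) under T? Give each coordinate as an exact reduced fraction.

T(p) = (1408/169, -58/13, -3244/169)

T1 shear: z ← z − 2·y: (-2, 4, -4) → (-2, 4, -12)
T2 rotate right-handed about the z-axis with cos θ = -12/13, sin θ = 5/13: (-2, 4, -12) → (4/13, -58/13, -12)
T3 shear: z ← z + 2·y: (4/13, -58/13, -12) → (4/13, -58/13, -272/13)
T4 reflect across z = 0: (4/13, -58/13, -272/13) → (4/13, -58/13, 272/13)
T5 reflect across x = 0: (4/13, -58/13, 272/13) → (-4/13, -58/13, 272/13)
T6 rotate right-handed about the y-axis with cos θ = -12/13, sin θ = 5/13: (-4/13, -58/13, 272/13) → (1408/169, -58/13, -3244/169)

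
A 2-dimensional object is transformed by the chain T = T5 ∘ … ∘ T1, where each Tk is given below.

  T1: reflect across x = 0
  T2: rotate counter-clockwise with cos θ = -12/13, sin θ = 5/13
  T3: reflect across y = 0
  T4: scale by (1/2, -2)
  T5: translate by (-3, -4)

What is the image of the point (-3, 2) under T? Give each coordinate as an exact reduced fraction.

T1 reflect across x = 0: (-3, 2) → (3, 2)
T2 rotate counter-clockwise with cos θ = -12/13, sin θ = 5/13: (3, 2) → (-46/13, -9/13)
T3 reflect across y = 0: (-46/13, -9/13) → (-46/13, 9/13)
T4 scale by (1/2, -2): (-46/13, 9/13) → (-23/13, -18/13)
T5 translate by (-3, -4): (-23/13, -18/13) → (-62/13, -70/13)

T(p) = (-62/13, -70/13)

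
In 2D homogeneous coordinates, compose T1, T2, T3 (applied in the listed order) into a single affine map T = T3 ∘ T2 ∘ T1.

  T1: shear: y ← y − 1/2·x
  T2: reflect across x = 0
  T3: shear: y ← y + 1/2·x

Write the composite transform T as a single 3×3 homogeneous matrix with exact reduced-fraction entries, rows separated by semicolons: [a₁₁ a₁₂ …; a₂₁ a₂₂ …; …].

T = [-1 0 0; -1 1 0; 0 0 1]

T1 = [1 0 0; -1/2 1 0; 0 0 1]
T2·T1 = [-1 0 0; -1/2 1 0; 0 0 1]
T3·…·T1 = [-1 0 0; -1 1 0; 0 0 1]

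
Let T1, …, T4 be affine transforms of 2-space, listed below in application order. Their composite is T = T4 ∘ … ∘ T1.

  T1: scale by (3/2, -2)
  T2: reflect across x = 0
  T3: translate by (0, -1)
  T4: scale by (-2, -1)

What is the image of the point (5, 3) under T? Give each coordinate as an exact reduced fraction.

T(p) = (15, 7)

T1 scale by (3/2, -2): (5, 3) → (15/2, -6)
T2 reflect across x = 0: (15/2, -6) → (-15/2, -6)
T3 translate by (0, -1): (-15/2, -6) → (-15/2, -7)
T4 scale by (-2, -1): (-15/2, -7) → (15, 7)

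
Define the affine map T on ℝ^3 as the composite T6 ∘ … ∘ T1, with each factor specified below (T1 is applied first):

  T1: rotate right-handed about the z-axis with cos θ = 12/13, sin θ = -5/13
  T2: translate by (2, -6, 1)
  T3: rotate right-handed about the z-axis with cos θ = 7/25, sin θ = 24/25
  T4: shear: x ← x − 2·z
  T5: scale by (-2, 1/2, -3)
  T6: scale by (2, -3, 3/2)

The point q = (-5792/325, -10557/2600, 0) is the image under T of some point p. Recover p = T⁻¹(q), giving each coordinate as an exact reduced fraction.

p = (3/4, 3, -1)

T1 = [12/13 5/13 0 0; -5/13 12/13 0 0; 0 0 1 0; 0 0 0 1]
T2·T1 = [12/13 5/13 0 2; -5/13 12/13 0 -6; 0 0 1 1; 0 0 0 1]
T3·…·T1 = [204/325 -253/325 0 158/25; 253/325 204/325 0 6/25; 0 0 1 1; 0 0 0 1]
T4·…·T1 = [204/325 -253/325 -2 108/25; 253/325 204/325 0 6/25; 0 0 1 1; 0 0 0 1]
T5·…·T1 = [-408/325 506/325 4 -216/25; 253/650 102/325 0 3/25; 0 0 -3 -3; 0 0 0 1]
T6·…·T1 = [-816/325 1012/325 8 -432/25; -759/650 -306/325 0 -9/25; 0 0 -9/2 -9/2; 0 0 0 1]
det M = -27; M⁻¹ = [-51/325 -506/975 -272/975 -54/13; 253/1300 -136/325 1012/2925 62/13; 0 0 -2/9 -1; 0 0 0 1]
M⁻¹ · (-5792/325, -10557/2600, 0)ᵀ = (3/4, 3, -1)ᵀ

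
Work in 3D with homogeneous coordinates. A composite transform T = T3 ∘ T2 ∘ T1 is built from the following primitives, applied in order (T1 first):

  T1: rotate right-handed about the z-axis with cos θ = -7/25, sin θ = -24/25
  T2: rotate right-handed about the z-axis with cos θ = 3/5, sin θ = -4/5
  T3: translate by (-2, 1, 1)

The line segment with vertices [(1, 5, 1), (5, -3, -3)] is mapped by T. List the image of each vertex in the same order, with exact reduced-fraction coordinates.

T1 rotate right-handed about the z-axis with cos θ = -7/25, sin θ = -24/25: (1, 5, 1) → (113/25, -59/25, 1); (5, -3, -3) → (-107/25, -99/25, -3)
T2 rotate right-handed about the z-axis with cos θ = 3/5, sin θ = -4/5: (113/25, -59/25, 1) → (103/125, -629/125, 1); (-107/25, -99/25, -3) → (-717/125, 131/125, -3)
T3 translate by (-2, 1, 1): (103/125, -629/125, 1) → (-147/125, -504/125, 2); (-717/125, 131/125, -3) → (-967/125, 256/125, -2)

image vertices: (-147/125, -504/125, 2), (-967/125, 256/125, -2)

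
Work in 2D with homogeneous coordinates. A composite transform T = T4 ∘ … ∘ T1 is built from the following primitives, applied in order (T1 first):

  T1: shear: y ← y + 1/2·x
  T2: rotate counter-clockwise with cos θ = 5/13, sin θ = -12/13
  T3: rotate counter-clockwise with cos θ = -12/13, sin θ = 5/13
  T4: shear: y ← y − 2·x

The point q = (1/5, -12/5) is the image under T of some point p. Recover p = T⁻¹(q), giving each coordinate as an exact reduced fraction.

T1 = [1 0 0; 1/2 1 0; 0 0 1]
T2·T1 = [11/13 12/13 0; -19/26 5/13 0; 0 0 1]
T3·…·T1 = [-1/2 -1 0; 1 0 0; 0 0 1]
T4·…·T1 = [-1/2 -1 0; 2 2 0; 0 0 1]
det M = 1; M⁻¹ = [2 1 0; -2 -1/2 0; 0 0 1]
M⁻¹ · (1/5, -12/5)ᵀ = (-2, 4/5)ᵀ

p = (-2, 4/5)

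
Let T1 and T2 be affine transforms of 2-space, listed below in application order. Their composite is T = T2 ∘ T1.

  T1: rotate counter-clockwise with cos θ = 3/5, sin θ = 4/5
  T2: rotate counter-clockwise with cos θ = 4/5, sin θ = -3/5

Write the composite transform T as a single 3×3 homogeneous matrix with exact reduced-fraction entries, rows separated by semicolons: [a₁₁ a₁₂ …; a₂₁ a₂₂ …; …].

T1 = [3/5 -4/5 0; 4/5 3/5 0; 0 0 1]
T2·T1 = [24/25 -7/25 0; 7/25 24/25 0; 0 0 1]

T = [24/25 -7/25 0; 7/25 24/25 0; 0 0 1]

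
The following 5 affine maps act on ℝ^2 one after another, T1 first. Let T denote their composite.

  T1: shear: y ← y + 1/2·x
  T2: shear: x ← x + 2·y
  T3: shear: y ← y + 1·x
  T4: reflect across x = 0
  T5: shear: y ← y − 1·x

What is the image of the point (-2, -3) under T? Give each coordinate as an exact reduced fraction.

T(p) = (10, -24)

T1 shear: y ← y + 1/2·x: (-2, -3) → (-2, -4)
T2 shear: x ← x + 2·y: (-2, -4) → (-10, -4)
T3 shear: y ← y + 1·x: (-10, -4) → (-10, -14)
T4 reflect across x = 0: (-10, -14) → (10, -14)
T5 shear: y ← y − 1·x: (10, -14) → (10, -24)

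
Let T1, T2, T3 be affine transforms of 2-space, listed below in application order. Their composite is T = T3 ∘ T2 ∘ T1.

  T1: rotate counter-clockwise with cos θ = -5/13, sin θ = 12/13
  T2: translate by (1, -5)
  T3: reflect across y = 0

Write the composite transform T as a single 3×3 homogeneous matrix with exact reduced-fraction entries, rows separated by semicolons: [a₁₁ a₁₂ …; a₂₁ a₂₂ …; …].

T1 = [-5/13 -12/13 0; 12/13 -5/13 0; 0 0 1]
T2·T1 = [-5/13 -12/13 1; 12/13 -5/13 -5; 0 0 1]
T3·…·T1 = [-5/13 -12/13 1; -12/13 5/13 5; 0 0 1]

T = [-5/13 -12/13 1; -12/13 5/13 5; 0 0 1]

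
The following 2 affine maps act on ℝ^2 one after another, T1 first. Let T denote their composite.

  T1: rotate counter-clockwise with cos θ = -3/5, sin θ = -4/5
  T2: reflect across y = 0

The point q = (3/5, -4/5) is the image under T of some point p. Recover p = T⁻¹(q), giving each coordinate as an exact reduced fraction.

T1 = [-3/5 4/5 0; -4/5 -3/5 0; 0 0 1]
T2·T1 = [-3/5 4/5 0; 4/5 3/5 0; 0 0 1]
det M = -1; M⁻¹ = [-3/5 4/5 0; 4/5 3/5 0; 0 0 1]
M⁻¹ · (3/5, -4/5)ᵀ = (-1, 0)ᵀ

p = (-1, 0)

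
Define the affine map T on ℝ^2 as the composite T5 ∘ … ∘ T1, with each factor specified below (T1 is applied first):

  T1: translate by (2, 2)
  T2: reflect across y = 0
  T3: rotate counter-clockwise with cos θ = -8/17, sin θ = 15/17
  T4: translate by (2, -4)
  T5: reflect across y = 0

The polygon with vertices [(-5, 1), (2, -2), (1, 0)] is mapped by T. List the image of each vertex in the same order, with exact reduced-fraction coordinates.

T1 translate by (2, 2): (-5, 1) → (-3, 3); (2, -2) → (4, 0); (1, 0) → (3, 2)
T2 reflect across y = 0: (-3, 3) → (-3, -3); (4, 0) → (4, 0); (3, 2) → (3, -2)
T3 rotate counter-clockwise with cos θ = -8/17, sin θ = 15/17: (-3, -3) → (69/17, -21/17); (4, 0) → (-32/17, 60/17); (3, -2) → (6/17, 61/17)
T4 translate by (2, -4): (69/17, -21/17) → (103/17, -89/17); (-32/17, 60/17) → (2/17, -8/17); (6/17, 61/17) → (40/17, -7/17)
T5 reflect across y = 0: (103/17, -89/17) → (103/17, 89/17); (2/17, -8/17) → (2/17, 8/17); (40/17, -7/17) → (40/17, 7/17)

image vertices: (103/17, 89/17), (2/17, 8/17), (40/17, 7/17)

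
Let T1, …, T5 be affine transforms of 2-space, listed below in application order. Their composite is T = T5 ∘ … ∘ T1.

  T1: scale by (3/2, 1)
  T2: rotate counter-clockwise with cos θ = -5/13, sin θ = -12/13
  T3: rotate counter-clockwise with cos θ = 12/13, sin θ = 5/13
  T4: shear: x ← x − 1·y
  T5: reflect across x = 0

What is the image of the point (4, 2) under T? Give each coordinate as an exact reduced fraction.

T(p) = (-8, -6)

T1 scale by (3/2, 1): (4, 2) → (6, 2)
T2 rotate counter-clockwise with cos θ = -5/13, sin θ = -12/13: (6, 2) → (-6/13, -82/13)
T3 rotate counter-clockwise with cos θ = 12/13, sin θ = 5/13: (-6/13, -82/13) → (2, -6)
T4 shear: x ← x − 1·y: (2, -6) → (8, -6)
T5 reflect across x = 0: (8, -6) → (-8, -6)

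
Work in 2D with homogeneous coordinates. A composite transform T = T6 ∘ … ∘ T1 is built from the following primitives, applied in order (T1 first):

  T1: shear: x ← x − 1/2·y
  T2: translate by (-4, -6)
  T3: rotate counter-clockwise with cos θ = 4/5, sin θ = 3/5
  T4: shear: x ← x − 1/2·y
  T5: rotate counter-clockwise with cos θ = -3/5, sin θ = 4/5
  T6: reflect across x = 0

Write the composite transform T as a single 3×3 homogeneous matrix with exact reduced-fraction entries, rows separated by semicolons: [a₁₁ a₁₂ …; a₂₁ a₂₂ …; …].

T1 = [1 -1/2 0; 0 1 0; 0 0 1]
T2·T1 = [1 -1/2 -4; 0 1 -6; 0 0 1]
T3·…·T1 = [4/5 -1 2/5; 3/5 1/2 -36/5; 0 0 1]
T4·…·T1 = [1/2 -5/4 4; 3/5 1/2 -36/5; 0 0 1]
T5·…·T1 = [-39/50 7/20 84/25; 1/25 -13/10 188/25; 0 0 1]
T6·…·T1 = [39/50 -7/20 -84/25; 1/25 -13/10 188/25; 0 0 1]

T = [39/50 -7/20 -84/25; 1/25 -13/10 188/25; 0 0 1]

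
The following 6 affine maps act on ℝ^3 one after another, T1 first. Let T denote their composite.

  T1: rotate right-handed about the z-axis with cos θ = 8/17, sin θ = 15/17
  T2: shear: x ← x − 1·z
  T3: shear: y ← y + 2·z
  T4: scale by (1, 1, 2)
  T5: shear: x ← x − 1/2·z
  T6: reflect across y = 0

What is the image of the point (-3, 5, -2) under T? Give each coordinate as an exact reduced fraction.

T1 rotate right-handed about the z-axis with cos θ = 8/17, sin θ = 15/17: (-3, 5, -2) → (-99/17, -5/17, -2)
T2 shear: x ← x − 1·z: (-99/17, -5/17, -2) → (-65/17, -5/17, -2)
T3 shear: y ← y + 2·z: (-65/17, -5/17, -2) → (-65/17, -73/17, -2)
T4 scale by (1, 1, 2): (-65/17, -73/17, -2) → (-65/17, -73/17, -4)
T5 shear: x ← x − 1/2·z: (-65/17, -73/17, -4) → (-31/17, -73/17, -4)
T6 reflect across y = 0: (-31/17, -73/17, -4) → (-31/17, 73/17, -4)

T(p) = (-31/17, 73/17, -4)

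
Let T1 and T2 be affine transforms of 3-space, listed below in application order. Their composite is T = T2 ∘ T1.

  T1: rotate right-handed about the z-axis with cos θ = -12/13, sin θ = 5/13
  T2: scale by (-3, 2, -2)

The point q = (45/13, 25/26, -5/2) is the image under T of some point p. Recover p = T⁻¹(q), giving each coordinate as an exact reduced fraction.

p = (5/4, 0, 5/4)

T1 = [-12/13 -5/13 0 0; 5/13 -12/13 0 0; 0 0 1 0; 0 0 0 1]
T2·T1 = [36/13 15/13 0 0; 10/13 -24/13 0 0; 0 0 -2 0; 0 0 0 1]
det M = 12; M⁻¹ = [4/13 5/26 0 0; 5/39 -6/13 0 0; 0 0 -1/2 0; 0 0 0 1]
M⁻¹ · (45/13, 25/26, -5/2)ᵀ = (5/4, 0, 5/4)ᵀ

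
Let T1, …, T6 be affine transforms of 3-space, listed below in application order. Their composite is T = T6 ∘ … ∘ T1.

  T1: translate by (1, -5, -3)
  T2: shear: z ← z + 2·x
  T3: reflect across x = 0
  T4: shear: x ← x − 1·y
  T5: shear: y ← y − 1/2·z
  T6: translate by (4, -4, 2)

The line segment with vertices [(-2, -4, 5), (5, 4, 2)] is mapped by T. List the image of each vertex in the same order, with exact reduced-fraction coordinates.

T1 translate by (1, -5, -3): (-2, -4, 5) → (-1, -9, 2); (5, 4, 2) → (6, -1, -1)
T2 shear: z ← z + 2·x: (-1, -9, 2) → (-1, -9, 0); (6, -1, -1) → (6, -1, 11)
T3 reflect across x = 0: (-1, -9, 0) → (1, -9, 0); (6, -1, 11) → (-6, -1, 11)
T4 shear: x ← x − 1·y: (1, -9, 0) → (10, -9, 0); (-6, -1, 11) → (-5, -1, 11)
T5 shear: y ← y − 1/2·z: (10, -9, 0) → (10, -9, 0); (-5, -1, 11) → (-5, -13/2, 11)
T6 translate by (4, -4, 2): (10, -9, 0) → (14, -13, 2); (-5, -13/2, 11) → (-1, -21/2, 13)

image vertices: (14, -13, 2), (-1, -21/2, 13)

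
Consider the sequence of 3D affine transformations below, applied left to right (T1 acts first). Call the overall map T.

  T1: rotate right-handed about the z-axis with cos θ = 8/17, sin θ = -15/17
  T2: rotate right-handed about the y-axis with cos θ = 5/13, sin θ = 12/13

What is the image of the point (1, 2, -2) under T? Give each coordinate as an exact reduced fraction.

T(p) = (-218/221, 1/17, -626/221)

T1 rotate right-handed about the z-axis with cos θ = 8/17, sin θ = -15/17: (1, 2, -2) → (38/17, 1/17, -2)
T2 rotate right-handed about the y-axis with cos θ = 5/13, sin θ = 12/13: (38/17, 1/17, -2) → (-218/221, 1/17, -626/221)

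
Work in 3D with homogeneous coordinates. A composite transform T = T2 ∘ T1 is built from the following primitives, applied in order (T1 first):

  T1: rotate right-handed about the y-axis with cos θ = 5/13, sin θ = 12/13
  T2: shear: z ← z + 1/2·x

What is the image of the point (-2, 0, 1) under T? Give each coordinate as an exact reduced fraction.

T1 rotate right-handed about the y-axis with cos θ = 5/13, sin θ = 12/13: (-2, 0, 1) → (2/13, 0, 29/13)
T2 shear: z ← z + 1/2·x: (2/13, 0, 29/13) → (2/13, 0, 30/13)

T(p) = (2/13, 0, 30/13)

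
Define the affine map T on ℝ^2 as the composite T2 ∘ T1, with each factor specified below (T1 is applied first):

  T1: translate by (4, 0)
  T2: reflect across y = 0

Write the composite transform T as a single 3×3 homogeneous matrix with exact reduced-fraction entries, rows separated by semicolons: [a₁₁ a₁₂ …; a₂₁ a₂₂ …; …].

T = [1 0 4; 0 -1 0; 0 0 1]

T1 = [1 0 4; 0 1 0; 0 0 1]
T2·T1 = [1 0 4; 0 -1 0; 0 0 1]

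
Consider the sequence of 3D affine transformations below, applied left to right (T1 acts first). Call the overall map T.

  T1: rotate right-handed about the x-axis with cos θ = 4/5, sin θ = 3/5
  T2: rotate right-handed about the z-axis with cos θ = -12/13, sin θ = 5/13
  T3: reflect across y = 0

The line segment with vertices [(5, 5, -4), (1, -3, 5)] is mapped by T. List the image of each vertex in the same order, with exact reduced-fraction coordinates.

image vertices: (-92/13, 259/65, -1/5), (15/13, -349/65, 11/5)

T1 rotate right-handed about the x-axis with cos θ = 4/5, sin θ = 3/5: (5, 5, -4) → (5, 32/5, -1/5); (1, -3, 5) → (1, -27/5, 11/5)
T2 rotate right-handed about the z-axis with cos θ = -12/13, sin θ = 5/13: (5, 32/5, -1/5) → (-92/13, -259/65, -1/5); (1, -27/5, 11/5) → (15/13, 349/65, 11/5)
T3 reflect across y = 0: (-92/13, -259/65, -1/5) → (-92/13, 259/65, -1/5); (15/13, 349/65, 11/5) → (15/13, -349/65, 11/5)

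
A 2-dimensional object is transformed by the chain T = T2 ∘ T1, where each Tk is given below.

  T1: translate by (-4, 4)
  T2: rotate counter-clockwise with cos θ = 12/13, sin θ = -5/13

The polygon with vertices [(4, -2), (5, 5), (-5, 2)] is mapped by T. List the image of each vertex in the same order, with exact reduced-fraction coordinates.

T1 translate by (-4, 4): (4, -2) → (0, 2); (5, 5) → (1, 9); (-5, 2) → (-9, 6)
T2 rotate counter-clockwise with cos θ = 12/13, sin θ = -5/13: (0, 2) → (10/13, 24/13); (1, 9) → (57/13, 103/13); (-9, 6) → (-6, 9)

image vertices: (10/13, 24/13), (57/13, 103/13), (-6, 9)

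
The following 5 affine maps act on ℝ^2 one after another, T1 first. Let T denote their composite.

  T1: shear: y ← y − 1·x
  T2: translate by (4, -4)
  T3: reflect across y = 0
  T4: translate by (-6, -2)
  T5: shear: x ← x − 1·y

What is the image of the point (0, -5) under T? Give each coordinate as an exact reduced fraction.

T(p) = (-9, 7)

T1 shear: y ← y − 1·x: (0, -5) → (0, -5)
T2 translate by (4, -4): (0, -5) → (4, -9)
T3 reflect across y = 0: (4, -9) → (4, 9)
T4 translate by (-6, -2): (4, 9) → (-2, 7)
T5 shear: x ← x − 1·y: (-2, 7) → (-9, 7)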